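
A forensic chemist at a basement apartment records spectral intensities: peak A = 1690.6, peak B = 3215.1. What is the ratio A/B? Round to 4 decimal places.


Spectral peak ratio:
Peak A = 1690.6 counts
Peak B = 3215.1 counts
Ratio = 1690.6 / 3215.1 = 0.5258

0.5258


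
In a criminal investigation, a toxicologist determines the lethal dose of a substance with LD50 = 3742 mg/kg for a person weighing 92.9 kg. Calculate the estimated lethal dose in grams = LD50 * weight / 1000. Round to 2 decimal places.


Lethal dose calculation:
Lethal dose = LD50 * body_weight / 1000
= 3742 * 92.9 / 1000
= 347631.8 / 1000
= 347.63 g

347.63


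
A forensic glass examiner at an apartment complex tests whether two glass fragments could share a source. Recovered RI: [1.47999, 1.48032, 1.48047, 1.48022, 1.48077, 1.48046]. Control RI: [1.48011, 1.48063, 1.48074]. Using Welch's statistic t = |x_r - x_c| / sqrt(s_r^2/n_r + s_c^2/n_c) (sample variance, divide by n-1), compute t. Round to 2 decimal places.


Welch's t-criterion for glass RI comparison:
Recovered mean = sum / n_r = 8.88223 / 6 = 1.4803717
Control mean = sum / n_c = 4.44148 / 3 = 1.4804933
Recovered sample variance s_r^2 = 6.94967e-08
Control sample variance s_c^2 = 1.13233e-07
Welch SE (unpooled) = sqrt(s_r^2/n_r + s_c^2/n_c) = sqrt(1.15828e-08 + 3.77444e-08) = sqrt(4.93272e-08) = 0.000222097
|mean_r - mean_c| = 0.000121667
t = 0.000121667 / 0.000222097 = 0.55

0.55


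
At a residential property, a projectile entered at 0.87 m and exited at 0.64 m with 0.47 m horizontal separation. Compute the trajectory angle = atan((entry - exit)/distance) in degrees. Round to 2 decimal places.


Bullet trajectory angle:
Height difference = 0.87 - 0.64 = 0.23 m
angle = atan(0.23 / 0.47)
angle = atan(0.489362)
angle = 26.08 degrees

26.08


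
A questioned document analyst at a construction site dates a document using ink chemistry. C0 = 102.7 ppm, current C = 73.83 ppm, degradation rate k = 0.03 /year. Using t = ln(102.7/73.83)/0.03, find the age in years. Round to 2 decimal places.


Document age estimation:
C0/C = 102.7 / 73.83 = 1.391033
ln(C0/C) = 0.330047
t = 0.330047 / 0.03 = 11.00 years

11.00


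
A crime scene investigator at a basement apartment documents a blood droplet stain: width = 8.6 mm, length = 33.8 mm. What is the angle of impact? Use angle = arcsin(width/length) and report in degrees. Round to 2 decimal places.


Blood spatter impact angle calculation:
width / length = 8.6 / 33.8 = 0.254438
angle = arcsin(0.254438)
angle = 14.74 degrees

14.74


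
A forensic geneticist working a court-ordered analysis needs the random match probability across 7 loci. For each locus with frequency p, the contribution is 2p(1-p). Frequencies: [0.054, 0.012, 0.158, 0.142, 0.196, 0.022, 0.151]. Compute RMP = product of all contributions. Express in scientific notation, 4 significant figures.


Computing RMP for 7 loci:
Locus 1: 2 * 0.054 * 0.946 = 0.102168
Locus 2: 2 * 0.012 * 0.988 = 0.023712
Locus 3: 2 * 0.158 * 0.842 = 0.266072
Locus 4: 2 * 0.142 * 0.858 = 0.243672
Locus 5: 2 * 0.196 * 0.804 = 0.315168
Locus 6: 2 * 0.022 * 0.978 = 0.043032
Locus 7: 2 * 0.151 * 0.849 = 0.256398
RMP = 5.462e-07

5.462e-07


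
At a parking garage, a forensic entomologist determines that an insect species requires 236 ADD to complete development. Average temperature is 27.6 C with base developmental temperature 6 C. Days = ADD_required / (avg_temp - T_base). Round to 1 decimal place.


Insect development time:
Effective temperature = avg_temp - T_base = 27.6 - 6 = 21.6 C
Days = ADD / effective_temp = 236 / 21.6 = 10.9 days

10.9


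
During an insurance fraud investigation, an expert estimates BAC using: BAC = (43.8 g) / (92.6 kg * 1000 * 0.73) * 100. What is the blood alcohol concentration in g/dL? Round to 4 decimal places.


Applying the Widmark formula:
BAC = (dose_g / (body_wt * 1000 * r)) * 100
Denominator = 92.6 * 1000 * 0.73 = 67598
BAC = (43.8 / 67598) * 100
BAC = 0.0648 g/dL

0.0648


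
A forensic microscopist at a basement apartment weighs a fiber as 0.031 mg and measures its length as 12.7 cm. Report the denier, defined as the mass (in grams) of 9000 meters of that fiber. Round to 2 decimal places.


Denier calculation:
Mass in grams = 0.031 mg / 1000 = 0.000031 g
Length in meters = 12.7 cm / 100 = 0.127 m
Linear density = mass / length = 0.000031 / 0.127 = 0.00024409 g/m
Denier = (g/m) * 9000 = 0.00024409 * 9000 = 2.20

2.20


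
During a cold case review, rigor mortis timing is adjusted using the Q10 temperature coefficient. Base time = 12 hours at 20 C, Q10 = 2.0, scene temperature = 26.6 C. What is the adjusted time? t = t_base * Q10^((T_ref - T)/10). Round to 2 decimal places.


Rigor mortis time adjustment:
Exponent = (T_ref - T_actual) / 10 = (20 - 26.6) / 10 = -0.66
Q10 factor = 2.0^-0.66 = 0.63288
t_adjusted = 12 * 0.63288 = 7.59 hours

7.59


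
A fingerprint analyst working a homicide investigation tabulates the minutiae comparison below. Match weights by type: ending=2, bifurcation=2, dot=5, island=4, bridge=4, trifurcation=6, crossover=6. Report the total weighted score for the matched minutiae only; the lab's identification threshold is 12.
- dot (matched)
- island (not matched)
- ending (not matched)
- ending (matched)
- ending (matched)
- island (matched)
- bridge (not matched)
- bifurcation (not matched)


Weighted minutiae match score:
  dot: matched, +5 (running total 5)
  island: not matched, +0
  ending: not matched, +0
  ending: matched, +2 (running total 7)
  ending: matched, +2 (running total 9)
  island: matched, +4 (running total 13)
  bridge: not matched, +0
  bifurcation: not matched, +0
Total score = 13
Threshold = 12; verdict = identification

13


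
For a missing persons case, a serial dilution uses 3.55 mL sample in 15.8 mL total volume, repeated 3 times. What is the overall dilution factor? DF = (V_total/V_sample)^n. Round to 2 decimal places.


Dilution factor calculation:
Single dilution = V_total / V_sample = 15.8 / 3.55 ≈ 4.450704
Number of dilutions = 3
Total DF = (15.8 / 3.55)^3 (full precision, rounded at the end) = 88.16

88.16


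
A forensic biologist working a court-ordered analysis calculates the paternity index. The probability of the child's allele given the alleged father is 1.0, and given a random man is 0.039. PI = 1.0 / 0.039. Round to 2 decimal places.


Paternity Index calculation:
PI = P(allele|father) / P(allele|random)
PI = 1.0 / 0.039
PI = 25.64

25.64


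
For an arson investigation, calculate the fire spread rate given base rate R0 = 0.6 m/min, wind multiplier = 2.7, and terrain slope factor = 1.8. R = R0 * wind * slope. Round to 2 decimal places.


Fire spread rate calculation:
R = R0 * wind_factor * slope_factor
= 0.6 * 2.7 * 1.8
= 1.62 * 1.8
= 2.92 m/min

2.92


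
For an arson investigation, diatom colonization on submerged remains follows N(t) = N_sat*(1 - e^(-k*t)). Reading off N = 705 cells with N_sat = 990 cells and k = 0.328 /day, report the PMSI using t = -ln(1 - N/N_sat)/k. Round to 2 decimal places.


PMSI from diatom colonization curve:
N / N_sat = 705 / 990 = 0.712121
1 - N/N_sat = 0.287879
ln(1 - N/N_sat) = -1.245215
t = -ln(1 - N/N_sat) / k = -(-1.245215) / 0.328 = 3.80 days

3.80


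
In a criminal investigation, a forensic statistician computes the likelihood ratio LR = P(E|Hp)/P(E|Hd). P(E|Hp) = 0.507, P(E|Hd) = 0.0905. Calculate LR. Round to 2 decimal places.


Likelihood ratio calculation:
LR = P(E|Hp) / P(E|Hd)
LR = 0.507 / 0.0905
LR = 5.60

5.60


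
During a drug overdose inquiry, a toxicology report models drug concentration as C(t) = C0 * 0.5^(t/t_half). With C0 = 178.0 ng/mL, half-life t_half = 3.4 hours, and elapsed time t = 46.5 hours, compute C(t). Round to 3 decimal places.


Drug concentration decay:
Number of half-lives = t / t_half = 46.5 / 3.4 = 13.676471
Decay factor = 0.5^13.676471 = 0.00007638
C(t) = 178.0 * 0.00007638 = 0.014 ng/mL

0.014


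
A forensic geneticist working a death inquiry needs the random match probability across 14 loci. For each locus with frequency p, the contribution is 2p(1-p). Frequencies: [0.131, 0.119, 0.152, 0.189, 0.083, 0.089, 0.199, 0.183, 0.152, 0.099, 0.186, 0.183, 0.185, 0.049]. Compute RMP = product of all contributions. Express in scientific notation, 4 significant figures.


Computing RMP for 14 loci:
Locus 1: 2 * 0.131 * 0.869 = 0.227678
Locus 2: 2 * 0.119 * 0.881 = 0.209678
Locus 3: 2 * 0.152 * 0.848 = 0.257792
Locus 4: 2 * 0.189 * 0.811 = 0.306558
Locus 5: 2 * 0.083 * 0.917 = 0.152222
Locus 6: 2 * 0.089 * 0.911 = 0.162158
Locus 7: 2 * 0.199 * 0.801 = 0.318798
Locus 8: 2 * 0.183 * 0.817 = 0.299022
Locus 9: 2 * 0.152 * 0.848 = 0.257792
Locus 10: 2 * 0.099 * 0.901 = 0.178398
Locus 11: 2 * 0.186 * 0.814 = 0.302808
Locus 12: 2 * 0.183 * 0.817 = 0.299022
Locus 13: 2 * 0.185 * 0.815 = 0.30155
Locus 14: 2 * 0.049 * 0.951 = 0.093198
RMP = 1.039e-09

1.039e-09


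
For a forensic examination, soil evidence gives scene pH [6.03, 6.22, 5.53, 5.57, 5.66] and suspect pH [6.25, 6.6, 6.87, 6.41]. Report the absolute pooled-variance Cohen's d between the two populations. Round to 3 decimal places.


Pooled-variance Cohen's d for soil pH comparison:
Scene mean = 29.01 / 5 = 5.802
Suspect mean = 26.13 / 4 = 6.5325
Scene sample variance s_s^2 = 0.09367
Suspect sample variance s_c^2 = 0.071092
Pooled variance = ((n_s-1)*s_s^2 + (n_c-1)*s_c^2) / (n_s + n_c - 2) = 0.083994
Pooled SD = sqrt(0.083994) = 0.289817
Mean difference = -0.7305
|d| = |-0.7305| / 0.289817 = 2.521

2.521


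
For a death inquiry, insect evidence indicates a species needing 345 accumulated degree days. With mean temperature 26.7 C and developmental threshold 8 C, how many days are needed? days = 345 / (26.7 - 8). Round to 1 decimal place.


Insect development time:
Effective temperature = avg_temp - T_base = 26.7 - 8 = 18.7 C
Days = ADD / effective_temp = 345 / 18.7 = 18.4 days

18.4


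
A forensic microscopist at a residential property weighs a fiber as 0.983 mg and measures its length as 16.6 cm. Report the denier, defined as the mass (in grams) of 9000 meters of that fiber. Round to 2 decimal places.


Denier calculation:
Mass in grams = 0.983 mg / 1000 = 0.000983 g
Length in meters = 16.6 cm / 100 = 0.166 m
Linear density = mass / length = 0.000983 / 0.166 = 0.00592169 g/m
Denier = (g/m) * 9000 = 0.00592169 * 9000 = 53.30

53.30


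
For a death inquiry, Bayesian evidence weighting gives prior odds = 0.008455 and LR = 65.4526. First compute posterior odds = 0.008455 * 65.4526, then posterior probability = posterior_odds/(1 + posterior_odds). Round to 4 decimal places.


Bayesian evidence evaluation:
Posterior odds = prior_odds * LR = 0.008455 * 65.4526 = 0.5534017
Posterior probability = posterior_odds / (1 + posterior_odds)
= 0.5534017 / (1 + 0.5534017)
= 0.5534017 / 1.5534017
= 0.3563

0.3563


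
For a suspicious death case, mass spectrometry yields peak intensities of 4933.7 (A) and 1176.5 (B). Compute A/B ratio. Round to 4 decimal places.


Spectral peak ratio:
Peak A = 4933.7 counts
Peak B = 1176.5 counts
Ratio = 4933.7 / 1176.5 = 4.1935

4.1935


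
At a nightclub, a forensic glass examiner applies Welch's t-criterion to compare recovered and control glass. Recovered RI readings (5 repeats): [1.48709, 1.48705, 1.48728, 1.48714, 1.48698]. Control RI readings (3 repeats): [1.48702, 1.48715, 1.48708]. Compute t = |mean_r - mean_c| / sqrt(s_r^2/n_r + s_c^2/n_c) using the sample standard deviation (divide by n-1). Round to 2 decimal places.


Welch's t-criterion for glass RI comparison:
Recovered mean = sum / n_r = 7.43554 / 5 = 1.487108
Control mean = sum / n_c = 4.46125 / 3 = 1.4870833
Recovered sample variance s_r^2 = 1.267e-08
Control sample variance s_c^2 = 4.23333e-09
Welch SE (unpooled) = sqrt(s_r^2/n_r + s_c^2/n_c) = sqrt(2.534e-09 + 1.41111e-09) = sqrt(3.94511e-09) = 6.28101e-05
|mean_r - mean_c| = 2.46667e-05
t = 2.46667e-05 / 6.28101e-05 = 0.39

0.39


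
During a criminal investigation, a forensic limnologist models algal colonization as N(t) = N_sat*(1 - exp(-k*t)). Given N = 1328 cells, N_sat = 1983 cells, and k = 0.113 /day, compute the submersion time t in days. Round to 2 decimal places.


PMSI from diatom colonization curve:
N / N_sat = 1328 / 1983 = 0.669692
1 - N/N_sat = 0.330308
ln(1 - N/N_sat) = -1.10773
t = -ln(1 - N/N_sat) / k = -(-1.10773) / 0.113 = 9.80 days

9.80


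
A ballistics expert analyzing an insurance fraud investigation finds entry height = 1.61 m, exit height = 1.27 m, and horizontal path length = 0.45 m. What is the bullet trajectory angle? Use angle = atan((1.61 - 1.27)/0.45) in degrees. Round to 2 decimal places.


Bullet trajectory angle:
Height difference = 1.61 - 1.27 = 0.34 m
angle = atan(0.34 / 0.45)
angle = atan(0.755556)
angle = 37.07 degrees

37.07


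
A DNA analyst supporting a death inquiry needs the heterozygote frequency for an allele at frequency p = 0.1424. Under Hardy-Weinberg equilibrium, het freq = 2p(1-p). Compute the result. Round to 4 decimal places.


Hardy-Weinberg heterozygote frequency:
q = 1 - p = 1 - 0.1424 = 0.8576
2pq = 2 * 0.1424 * 0.8576 = 0.2442

0.2442


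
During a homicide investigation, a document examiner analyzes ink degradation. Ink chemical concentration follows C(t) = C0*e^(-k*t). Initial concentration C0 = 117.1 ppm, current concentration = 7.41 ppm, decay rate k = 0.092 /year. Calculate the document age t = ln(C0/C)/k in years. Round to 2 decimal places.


Document age estimation:
C0/C = 117.1 / 7.41 = 15.802969
ln(C0/C) = 2.760198
t = 2.760198 / 0.092 = 30.00 years

30.00


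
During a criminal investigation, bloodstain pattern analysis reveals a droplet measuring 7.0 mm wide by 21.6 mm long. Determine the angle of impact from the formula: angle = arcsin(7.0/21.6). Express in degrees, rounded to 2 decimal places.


Blood spatter impact angle calculation:
width / length = 7.0 / 21.6 = 0.324074
angle = arcsin(0.324074)
angle = 18.91 degrees

18.91


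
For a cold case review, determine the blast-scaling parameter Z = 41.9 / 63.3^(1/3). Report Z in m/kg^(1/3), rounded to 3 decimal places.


Scaled distance calculation:
W^(1/3) = 63.3^(1/3) = 3.985363
Z = R / W^(1/3) = 41.9 / 3.985363
Z = 10.513 m/kg^(1/3)

10.513


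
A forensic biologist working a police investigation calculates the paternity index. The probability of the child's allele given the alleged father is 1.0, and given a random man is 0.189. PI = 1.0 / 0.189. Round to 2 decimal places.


Paternity Index calculation:
PI = P(allele|father) / P(allele|random)
PI = 1.0 / 0.189
PI = 5.29

5.29


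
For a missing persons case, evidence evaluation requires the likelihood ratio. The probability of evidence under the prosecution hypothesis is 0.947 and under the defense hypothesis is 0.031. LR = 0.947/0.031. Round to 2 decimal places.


Likelihood ratio calculation:
LR = P(E|Hp) / P(E|Hd)
LR = 0.947 / 0.031
LR = 30.55

30.55


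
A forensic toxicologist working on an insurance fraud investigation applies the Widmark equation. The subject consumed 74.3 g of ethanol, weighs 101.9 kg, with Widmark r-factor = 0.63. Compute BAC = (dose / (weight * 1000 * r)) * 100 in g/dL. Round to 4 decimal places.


Applying the Widmark formula:
BAC = (dose_g / (body_wt * 1000 * r)) * 100
Denominator = 101.9 * 1000 * 0.63 = 64197
BAC = (74.3 / 64197) * 100
BAC = 0.1157 g/dL

0.1157


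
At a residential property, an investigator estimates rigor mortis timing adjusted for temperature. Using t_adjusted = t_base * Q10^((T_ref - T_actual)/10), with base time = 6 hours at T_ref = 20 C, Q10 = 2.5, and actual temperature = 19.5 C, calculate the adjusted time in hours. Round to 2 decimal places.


Rigor mortis time adjustment:
Exponent = (T_ref - T_actual) / 10 = (20 - 19.5) / 10 = 0.05
Q10 factor = 2.5^0.05 = 1.04688
t_adjusted = 6 * 1.04688 = 6.28 hours

6.28


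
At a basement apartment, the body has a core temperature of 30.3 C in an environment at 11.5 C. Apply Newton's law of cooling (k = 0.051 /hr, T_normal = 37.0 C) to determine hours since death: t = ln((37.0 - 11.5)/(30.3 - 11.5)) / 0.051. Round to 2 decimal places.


Using Newton's law of cooling:
t = ln((T_normal - T_ambient) / (T_body - T_ambient)) / k
T_normal - T_ambient = 25.5
T_body - T_ambient = 18.8
Ratio = 1.356383
ln(ratio) = 0.304822
t = 0.304822 / 0.051 = 5.98 hours

5.98


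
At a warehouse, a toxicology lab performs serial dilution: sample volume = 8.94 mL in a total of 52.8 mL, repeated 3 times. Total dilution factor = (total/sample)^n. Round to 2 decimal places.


Dilution factor calculation:
Single dilution = V_total / V_sample = 52.8 / 8.94 ≈ 5.90604
Number of dilutions = 3
Total DF = (52.8 / 8.94)^3 (full precision, rounded at the end) = 206.01

206.01


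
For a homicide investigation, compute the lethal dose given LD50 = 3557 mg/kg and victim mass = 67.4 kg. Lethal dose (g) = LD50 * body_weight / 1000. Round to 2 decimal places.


Lethal dose calculation:
Lethal dose = LD50 * body_weight / 1000
= 3557 * 67.4 / 1000
= 239741.8 / 1000
= 239.74 g

239.74


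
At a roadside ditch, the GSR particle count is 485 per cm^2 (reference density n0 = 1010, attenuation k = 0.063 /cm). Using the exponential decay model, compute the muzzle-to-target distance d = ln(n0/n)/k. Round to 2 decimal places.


GSR distance calculation:
n0/n = 1010 / 485 = 2.082474
ln(n0/n) = 0.733557
d = 0.733557 / 0.063 = 11.64 cm

11.64


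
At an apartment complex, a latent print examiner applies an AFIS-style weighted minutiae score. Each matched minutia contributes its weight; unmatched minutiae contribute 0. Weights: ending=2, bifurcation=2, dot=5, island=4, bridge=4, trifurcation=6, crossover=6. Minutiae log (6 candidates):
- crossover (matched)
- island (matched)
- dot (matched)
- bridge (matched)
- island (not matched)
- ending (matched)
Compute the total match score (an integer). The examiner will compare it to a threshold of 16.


Weighted minutiae match score:
  crossover: matched, +6 (running total 6)
  island: matched, +4 (running total 10)
  dot: matched, +5 (running total 15)
  bridge: matched, +4 (running total 19)
  island: not matched, +0
  ending: matched, +2 (running total 21)
Total score = 21
Threshold = 16; verdict = identification

21


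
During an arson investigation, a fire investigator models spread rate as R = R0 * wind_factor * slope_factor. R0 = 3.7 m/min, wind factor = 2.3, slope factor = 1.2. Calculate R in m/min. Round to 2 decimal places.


Fire spread rate calculation:
R = R0 * wind_factor * slope_factor
= 3.7 * 2.3 * 1.2
= 8.51 * 1.2
= 10.21 m/min

10.21


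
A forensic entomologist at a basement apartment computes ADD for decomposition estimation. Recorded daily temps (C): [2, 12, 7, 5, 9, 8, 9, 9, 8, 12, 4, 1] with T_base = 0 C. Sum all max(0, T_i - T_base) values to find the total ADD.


Computing ADD day by day:
Day 1: max(0, 2 - 0) = 2
Day 2: max(0, 12 - 0) = 12
Day 3: max(0, 7 - 0) = 7
Day 4: max(0, 5 - 0) = 5
Day 5: max(0, 9 - 0) = 9
Day 6: max(0, 8 - 0) = 8
Day 7: max(0, 9 - 0) = 9
Day 8: max(0, 9 - 0) = 9
Day 9: max(0, 8 - 0) = 8
Day 10: max(0, 12 - 0) = 12
Day 11: max(0, 4 - 0) = 4
Day 12: max(0, 1 - 0) = 1
Total ADD = 86

86


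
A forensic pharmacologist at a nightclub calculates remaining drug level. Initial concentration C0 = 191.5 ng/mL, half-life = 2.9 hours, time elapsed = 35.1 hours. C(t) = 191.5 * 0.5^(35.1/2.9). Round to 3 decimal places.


Drug concentration decay:
Number of half-lives = t / t_half = 35.1 / 2.9 = 12.103448
Decay factor = 0.5^12.103448 = 0.00022725
C(t) = 191.5 * 0.00022725 = 0.044 ng/mL

0.044


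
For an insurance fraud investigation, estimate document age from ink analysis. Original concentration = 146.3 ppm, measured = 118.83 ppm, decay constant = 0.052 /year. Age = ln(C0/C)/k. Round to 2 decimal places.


Document age estimation:
C0/C = 146.3 / 118.83 = 1.231171
ln(C0/C) = 0.207966
t = 0.207966 / 0.052 = 4.00 years

4.00


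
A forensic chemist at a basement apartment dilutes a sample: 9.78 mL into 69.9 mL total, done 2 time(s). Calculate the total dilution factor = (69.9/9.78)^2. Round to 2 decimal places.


Dilution factor calculation:
Single dilution = V_total / V_sample = 69.9 / 9.78 ≈ 7.147239
Number of dilutions = 2
Total DF = (69.9 / 9.78)^2 (full precision, rounded at the end) = 51.08

51.08


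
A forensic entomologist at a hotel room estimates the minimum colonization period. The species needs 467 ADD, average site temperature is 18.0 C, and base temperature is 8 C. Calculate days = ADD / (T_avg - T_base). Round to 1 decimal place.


Insect development time:
Effective temperature = avg_temp - T_base = 18.0 - 8 = 10.0 C
Days = ADD / effective_temp = 467 / 10.0 = 46.7 days

46.7


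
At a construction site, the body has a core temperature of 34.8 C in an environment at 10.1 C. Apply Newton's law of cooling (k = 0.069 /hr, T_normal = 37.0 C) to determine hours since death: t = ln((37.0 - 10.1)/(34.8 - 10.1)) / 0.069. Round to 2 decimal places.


Using Newton's law of cooling:
t = ln((T_normal - T_ambient) / (T_body - T_ambient)) / k
T_normal - T_ambient = 26.9
T_body - T_ambient = 24.7
Ratio = 1.089069
ln(ratio) = 0.085323
t = 0.085323 / 0.069 = 1.24 hours

1.24


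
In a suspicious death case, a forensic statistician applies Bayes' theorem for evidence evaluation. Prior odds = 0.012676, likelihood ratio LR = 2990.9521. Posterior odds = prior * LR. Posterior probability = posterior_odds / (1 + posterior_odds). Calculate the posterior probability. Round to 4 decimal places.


Bayesian evidence evaluation:
Posterior odds = prior_odds * LR = 0.012676 * 2990.9521 = 37.91331
Posterior probability = posterior_odds / (1 + posterior_odds)
= 37.91331 / (1 + 37.91331)
= 37.91331 / 38.91331
= 0.9743

0.9743


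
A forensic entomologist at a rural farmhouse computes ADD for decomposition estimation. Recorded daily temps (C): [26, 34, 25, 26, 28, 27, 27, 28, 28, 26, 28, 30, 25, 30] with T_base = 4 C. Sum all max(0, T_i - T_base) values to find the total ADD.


Computing ADD day by day:
Day 1: max(0, 26 - 4) = 22
Day 2: max(0, 34 - 4) = 30
Day 3: max(0, 25 - 4) = 21
Day 4: max(0, 26 - 4) = 22
Day 5: max(0, 28 - 4) = 24
Day 6: max(0, 27 - 4) = 23
Day 7: max(0, 27 - 4) = 23
Day 8: max(0, 28 - 4) = 24
Day 9: max(0, 28 - 4) = 24
Day 10: max(0, 26 - 4) = 22
Day 11: max(0, 28 - 4) = 24
Day 12: max(0, 30 - 4) = 26
Day 13: max(0, 25 - 4) = 21
Day 14: max(0, 30 - 4) = 26
Total ADD = 332

332


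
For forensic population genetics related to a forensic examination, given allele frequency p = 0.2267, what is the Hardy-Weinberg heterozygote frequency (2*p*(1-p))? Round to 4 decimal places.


Hardy-Weinberg heterozygote frequency:
q = 1 - p = 1 - 0.2267 = 0.7733
2pq = 2 * 0.2267 * 0.7733 = 0.3506

0.3506


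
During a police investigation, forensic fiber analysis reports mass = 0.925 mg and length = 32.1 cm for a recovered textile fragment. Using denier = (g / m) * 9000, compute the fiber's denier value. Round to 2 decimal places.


Denier calculation:
Mass in grams = 0.925 mg / 1000 = 0.000925 g
Length in meters = 32.1 cm / 100 = 0.321 m
Linear density = mass / length = 0.000925 / 0.321 = 0.00288162 g/m
Denier = (g/m) * 9000 = 0.00288162 * 9000 = 25.93

25.93


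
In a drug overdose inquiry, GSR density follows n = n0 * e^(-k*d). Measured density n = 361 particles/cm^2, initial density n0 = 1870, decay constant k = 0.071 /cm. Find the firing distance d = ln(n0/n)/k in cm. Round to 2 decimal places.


GSR distance calculation:
n0/n = 1870 / 361 = 5.180055
ln(n0/n) = 1.644816
d = 1.644816 / 0.071 = 23.17 cm

23.17


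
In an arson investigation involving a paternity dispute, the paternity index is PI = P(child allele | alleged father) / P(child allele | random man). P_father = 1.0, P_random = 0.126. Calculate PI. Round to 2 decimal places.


Paternity Index calculation:
PI = P(allele|father) / P(allele|random)
PI = 1.0 / 0.126
PI = 7.94

7.94


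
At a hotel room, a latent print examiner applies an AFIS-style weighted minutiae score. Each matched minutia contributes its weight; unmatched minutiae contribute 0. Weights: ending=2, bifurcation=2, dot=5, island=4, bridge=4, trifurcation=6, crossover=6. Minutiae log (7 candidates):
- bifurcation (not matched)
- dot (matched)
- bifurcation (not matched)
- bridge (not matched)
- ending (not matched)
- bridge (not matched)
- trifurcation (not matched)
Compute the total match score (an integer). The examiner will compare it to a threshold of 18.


Weighted minutiae match score:
  bifurcation: not matched, +0
  dot: matched, +5 (running total 5)
  bifurcation: not matched, +0
  bridge: not matched, +0
  ending: not matched, +0
  bridge: not matched, +0
  trifurcation: not matched, +0
Total score = 5
Threshold = 18; verdict = inconclusive

5


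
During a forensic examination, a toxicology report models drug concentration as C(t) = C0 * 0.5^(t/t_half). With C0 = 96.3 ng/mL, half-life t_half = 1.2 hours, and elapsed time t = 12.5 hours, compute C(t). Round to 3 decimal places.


Drug concentration decay:
Number of half-lives = t / t_half = 12.5 / 1.2 = 10.416667
Decay factor = 0.5^10.416667 = 0.0007316
C(t) = 96.3 * 0.0007316 = 0.070 ng/mL

0.070


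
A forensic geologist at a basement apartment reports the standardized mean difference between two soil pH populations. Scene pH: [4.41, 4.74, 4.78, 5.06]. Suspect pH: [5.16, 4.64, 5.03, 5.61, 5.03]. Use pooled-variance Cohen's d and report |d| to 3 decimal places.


Pooled-variance Cohen's d for soil pH comparison:
Scene mean = 18.99 / 4 = 4.7475
Suspect mean = 25.47 / 5 = 5.094
Scene sample variance s_s^2 = 0.070892
Suspect sample variance s_c^2 = 0.12123
Pooled variance = ((n_s-1)*s_s^2 + (n_c-1)*s_c^2) / (n_s + n_c - 2) = 0.099656
Pooled SD = sqrt(0.099656) = 0.315683
Mean difference = -0.3465
|d| = |-0.3465| / 0.315683 = 1.098

1.098


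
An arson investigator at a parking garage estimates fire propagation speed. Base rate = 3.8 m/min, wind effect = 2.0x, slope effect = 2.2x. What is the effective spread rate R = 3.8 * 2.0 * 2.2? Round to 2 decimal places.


Fire spread rate calculation:
R = R0 * wind_factor * slope_factor
= 3.8 * 2.0 * 2.2
= 7.6 * 2.2
= 16.72 m/min

16.72


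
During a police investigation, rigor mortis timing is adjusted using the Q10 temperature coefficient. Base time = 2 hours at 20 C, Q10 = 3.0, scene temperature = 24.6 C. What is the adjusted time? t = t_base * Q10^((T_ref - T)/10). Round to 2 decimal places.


Rigor mortis time adjustment:
Exponent = (T_ref - T_actual) / 10 = (20 - 24.6) / 10 = -0.46
Q10 factor = 3.0^-0.46 = 0.60329
t_adjusted = 2 * 0.60329 = 1.21 hours

1.21


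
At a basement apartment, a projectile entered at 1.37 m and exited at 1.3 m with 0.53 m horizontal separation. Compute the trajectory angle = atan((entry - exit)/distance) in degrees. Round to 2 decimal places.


Bullet trajectory angle:
Height difference = 1.37 - 1.3 = 0.07 m
angle = atan(0.07 / 0.53)
angle = atan(0.132075)
angle = 7.52 degrees

7.52


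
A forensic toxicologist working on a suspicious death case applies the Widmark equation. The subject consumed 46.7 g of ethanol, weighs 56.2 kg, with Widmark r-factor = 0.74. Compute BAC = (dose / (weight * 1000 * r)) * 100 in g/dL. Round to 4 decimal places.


Applying the Widmark formula:
BAC = (dose_g / (body_wt * 1000 * r)) * 100
Denominator = 56.2 * 1000 * 0.74 = 41588
BAC = (46.7 / 41588) * 100
BAC = 0.1123 g/dL

0.1123


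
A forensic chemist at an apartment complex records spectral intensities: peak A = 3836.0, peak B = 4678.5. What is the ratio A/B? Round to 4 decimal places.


Spectral peak ratio:
Peak A = 3836.0 counts
Peak B = 4678.5 counts
Ratio = 3836.0 / 4678.5 = 0.8199

0.8199


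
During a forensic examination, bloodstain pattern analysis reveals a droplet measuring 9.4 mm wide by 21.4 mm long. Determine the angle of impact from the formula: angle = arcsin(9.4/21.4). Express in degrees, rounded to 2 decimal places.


Blood spatter impact angle calculation:
width / length = 9.4 / 21.4 = 0.439252
angle = arcsin(0.439252)
angle = 26.06 degrees

26.06


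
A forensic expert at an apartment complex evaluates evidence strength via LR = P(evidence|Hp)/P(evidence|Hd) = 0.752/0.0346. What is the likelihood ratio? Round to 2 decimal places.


Likelihood ratio calculation:
LR = P(E|Hp) / P(E|Hd)
LR = 0.752 / 0.0346
LR = 21.73

21.73


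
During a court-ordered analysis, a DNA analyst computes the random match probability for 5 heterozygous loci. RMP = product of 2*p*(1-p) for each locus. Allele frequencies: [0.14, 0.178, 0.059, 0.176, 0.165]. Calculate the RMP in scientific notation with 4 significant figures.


Computing RMP for 5 loci:
Locus 1: 2 * 0.14 * 0.86 = 0.2408
Locus 2: 2 * 0.178 * 0.822 = 0.292632
Locus 3: 2 * 0.059 * 0.941 = 0.111038
Locus 4: 2 * 0.176 * 0.824 = 0.290048
Locus 5: 2 * 0.165 * 0.835 = 0.27555
RMP = 6.253e-04

6.253e-04


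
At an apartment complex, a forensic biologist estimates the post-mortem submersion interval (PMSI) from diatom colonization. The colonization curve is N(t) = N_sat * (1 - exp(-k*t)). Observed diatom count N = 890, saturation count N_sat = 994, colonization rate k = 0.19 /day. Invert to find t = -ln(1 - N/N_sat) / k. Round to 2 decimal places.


PMSI from diatom colonization curve:
N / N_sat = 890 / 994 = 0.895372
1 - N/N_sat = 0.104628
ln(1 - N/N_sat) = -2.257344
t = -ln(1 - N/N_sat) / k = -(-2.257344) / 0.19 = 11.88 days

11.88


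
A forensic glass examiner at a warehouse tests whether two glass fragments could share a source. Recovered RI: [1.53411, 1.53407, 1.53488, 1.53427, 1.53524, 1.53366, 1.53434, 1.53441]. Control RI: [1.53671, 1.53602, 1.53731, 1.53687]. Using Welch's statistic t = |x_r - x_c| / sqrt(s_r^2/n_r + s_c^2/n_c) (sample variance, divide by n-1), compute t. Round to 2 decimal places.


Welch's t-criterion for glass RI comparison:
Recovered mean = sum / n_r = 12.27498 / 8 = 1.5343725
Control mean = sum / n_c = 6.14691 / 4 = 1.5367275
Recovered sample variance s_r^2 = 2.41593e-07
Control sample variance s_c^2 = 2.86825e-07
Welch SE (unpooled) = sqrt(s_r^2/n_r + s_c^2/n_c) = sqrt(3.01991e-08 + 7.17063e-08) = sqrt(1.01905e-07) = 0.000319226
|mean_r - mean_c| = 0.002355
t = 0.002355 / 0.000319226 = 7.38

7.38


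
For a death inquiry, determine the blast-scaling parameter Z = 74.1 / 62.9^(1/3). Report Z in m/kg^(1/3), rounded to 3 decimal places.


Scaled distance calculation:
W^(1/3) = 62.9^(1/3) = 3.976951
Z = R / W^(1/3) = 74.1 / 3.976951
Z = 18.632 m/kg^(1/3)

18.632


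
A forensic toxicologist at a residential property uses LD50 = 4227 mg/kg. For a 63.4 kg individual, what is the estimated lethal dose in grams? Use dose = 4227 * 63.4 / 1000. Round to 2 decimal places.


Lethal dose calculation:
Lethal dose = LD50 * body_weight / 1000
= 4227 * 63.4 / 1000
= 267991.8 / 1000
= 267.99 g

267.99


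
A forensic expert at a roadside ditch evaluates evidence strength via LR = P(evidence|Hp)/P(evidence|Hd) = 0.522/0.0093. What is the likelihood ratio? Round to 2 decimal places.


Likelihood ratio calculation:
LR = P(E|Hp) / P(E|Hd)
LR = 0.522 / 0.0093
LR = 56.13

56.13


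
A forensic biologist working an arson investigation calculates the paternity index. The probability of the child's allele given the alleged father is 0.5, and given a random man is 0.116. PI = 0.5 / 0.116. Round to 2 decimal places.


Paternity Index calculation:
PI = P(allele|father) / P(allele|random)
PI = 0.5 / 0.116
PI = 4.31

4.31


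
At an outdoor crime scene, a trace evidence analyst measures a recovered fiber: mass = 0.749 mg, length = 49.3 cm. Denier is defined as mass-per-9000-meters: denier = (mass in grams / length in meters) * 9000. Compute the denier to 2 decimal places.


Denier calculation:
Mass in grams = 0.749 mg / 1000 = 0.000749 g
Length in meters = 49.3 cm / 100 = 0.493 m
Linear density = mass / length = 0.000749 / 0.493 = 0.00151927 g/m
Denier = (g/m) * 9000 = 0.00151927 * 9000 = 13.67

13.67


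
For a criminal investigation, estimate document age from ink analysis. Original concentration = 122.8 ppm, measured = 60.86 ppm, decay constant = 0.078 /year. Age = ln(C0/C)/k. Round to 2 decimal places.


Document age estimation:
C0/C = 122.8 / 60.86 = 2.017746
ln(C0/C) = 0.701981
t = 0.701981 / 0.078 = 9.00 years

9.00


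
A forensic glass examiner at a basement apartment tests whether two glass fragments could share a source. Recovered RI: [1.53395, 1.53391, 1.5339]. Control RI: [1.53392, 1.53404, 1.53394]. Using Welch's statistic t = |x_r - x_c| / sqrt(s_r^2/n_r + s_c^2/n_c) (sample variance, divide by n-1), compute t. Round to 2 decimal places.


Welch's t-criterion for glass RI comparison:
Recovered mean = sum / n_r = 4.60176 / 3 = 1.53392
Control mean = sum / n_c = 4.6019 / 3 = 1.5339667
Recovered sample variance s_r^2 = 7e-10
Control sample variance s_c^2 = 4.13333e-09
Welch SE (unpooled) = sqrt(s_r^2/n_r + s_c^2/n_c) = sqrt(2.33333e-10 + 1.37778e-09) = sqrt(1.61111e-09) = 4.01386e-05
|mean_r - mean_c| = 4.66667e-05
t = 4.66667e-05 / 4.01386e-05 = 1.16

1.16


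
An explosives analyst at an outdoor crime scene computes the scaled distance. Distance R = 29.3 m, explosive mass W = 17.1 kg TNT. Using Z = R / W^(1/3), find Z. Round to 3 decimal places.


Scaled distance calculation:
W^(1/3) = 17.1^(1/3) = 2.576313
Z = R / W^(1/3) = 29.3 / 2.576313
Z = 11.373 m/kg^(1/3)

11.373


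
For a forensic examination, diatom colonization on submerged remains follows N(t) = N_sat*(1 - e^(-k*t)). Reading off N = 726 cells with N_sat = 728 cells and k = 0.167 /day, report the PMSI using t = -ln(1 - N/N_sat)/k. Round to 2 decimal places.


PMSI from diatom colonization curve:
N / N_sat = 726 / 728 = 0.997253
1 - N/N_sat = 0.002747
ln(1 - N/N_sat) = -5.897246
t = -ln(1 - N/N_sat) / k = -(-5.897246) / 0.167 = 35.31 days

35.31


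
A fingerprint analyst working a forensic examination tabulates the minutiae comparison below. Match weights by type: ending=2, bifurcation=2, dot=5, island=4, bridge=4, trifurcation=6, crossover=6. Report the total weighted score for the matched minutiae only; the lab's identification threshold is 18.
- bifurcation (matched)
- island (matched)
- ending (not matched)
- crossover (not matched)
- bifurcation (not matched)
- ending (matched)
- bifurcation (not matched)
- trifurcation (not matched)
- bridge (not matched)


Weighted minutiae match score:
  bifurcation: matched, +2 (running total 2)
  island: matched, +4 (running total 6)
  ending: not matched, +0
  crossover: not matched, +0
  bifurcation: not matched, +0
  ending: matched, +2 (running total 8)
  bifurcation: not matched, +0
  trifurcation: not matched, +0
  bridge: not matched, +0
Total score = 8
Threshold = 18; verdict = inconclusive

8


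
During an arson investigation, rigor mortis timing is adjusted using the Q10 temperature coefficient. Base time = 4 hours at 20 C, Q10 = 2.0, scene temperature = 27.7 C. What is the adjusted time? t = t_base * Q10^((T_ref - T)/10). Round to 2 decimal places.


Rigor mortis time adjustment:
Exponent = (T_ref - T_actual) / 10 = (20 - 27.7) / 10 = -0.77
Q10 factor = 2.0^-0.77 = 0.58642
t_adjusted = 4 * 0.58642 = 2.35 hours

2.35


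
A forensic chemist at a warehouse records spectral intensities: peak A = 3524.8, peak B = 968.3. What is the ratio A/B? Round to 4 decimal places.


Spectral peak ratio:
Peak A = 3524.8 counts
Peak B = 968.3 counts
Ratio = 3524.8 / 968.3 = 3.6402

3.6402


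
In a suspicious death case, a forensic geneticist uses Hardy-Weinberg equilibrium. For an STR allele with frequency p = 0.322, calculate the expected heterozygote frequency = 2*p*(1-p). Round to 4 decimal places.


Hardy-Weinberg heterozygote frequency:
q = 1 - p = 1 - 0.322 = 0.678
2pq = 2 * 0.322 * 0.678 = 0.4366

0.4366


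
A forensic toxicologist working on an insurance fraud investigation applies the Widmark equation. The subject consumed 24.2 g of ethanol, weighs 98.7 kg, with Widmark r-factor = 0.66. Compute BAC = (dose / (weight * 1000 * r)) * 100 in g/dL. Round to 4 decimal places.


Applying the Widmark formula:
BAC = (dose_g / (body_wt * 1000 * r)) * 100
Denominator = 98.7 * 1000 * 0.66 = 65142
BAC = (24.2 / 65142) * 100
BAC = 0.0371 g/dL

0.0371


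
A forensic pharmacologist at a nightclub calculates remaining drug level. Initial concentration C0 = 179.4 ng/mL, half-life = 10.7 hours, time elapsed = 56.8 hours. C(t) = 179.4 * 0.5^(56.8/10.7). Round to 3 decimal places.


Drug concentration decay:
Number of half-lives = t / t_half = 56.8 / 10.7 = 5.308411
Decay factor = 0.5^5.308411 = 0.02523533
C(t) = 179.4 * 0.02523533 = 4.527 ng/mL

4.527


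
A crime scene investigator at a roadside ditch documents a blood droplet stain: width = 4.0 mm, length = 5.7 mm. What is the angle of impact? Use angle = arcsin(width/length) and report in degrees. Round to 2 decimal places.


Blood spatter impact angle calculation:
width / length = 4.0 / 5.7 = 0.701754
angle = arcsin(0.701754)
angle = 44.57 degrees

44.57


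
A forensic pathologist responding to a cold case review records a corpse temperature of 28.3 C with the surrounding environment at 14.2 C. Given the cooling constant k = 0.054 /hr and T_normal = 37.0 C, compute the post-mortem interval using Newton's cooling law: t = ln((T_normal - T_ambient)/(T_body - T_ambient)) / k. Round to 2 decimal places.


Using Newton's law of cooling:
t = ln((T_normal - T_ambient) / (T_body - T_ambient)) / k
T_normal - T_ambient = 22.8
T_body - T_ambient = 14.1
Ratio = 1.617021
ln(ratio) = 0.480586
t = 0.480586 / 0.054 = 8.90 hours

8.90


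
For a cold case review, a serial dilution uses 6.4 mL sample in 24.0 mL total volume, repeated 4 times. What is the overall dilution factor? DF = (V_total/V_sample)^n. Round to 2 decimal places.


Dilution factor calculation:
Single dilution = V_total / V_sample = 24.0 / 6.4 ≈ 3.75
Number of dilutions = 4
Total DF = (24.0 / 6.4)^4 (full precision, rounded at the end) = 197.75

197.75


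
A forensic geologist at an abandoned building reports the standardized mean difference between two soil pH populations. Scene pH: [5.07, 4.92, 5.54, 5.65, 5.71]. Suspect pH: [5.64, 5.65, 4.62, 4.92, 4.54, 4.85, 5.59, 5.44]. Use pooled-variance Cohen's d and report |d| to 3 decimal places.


Pooled-variance Cohen's d for soil pH comparison:
Scene mean = 26.89 / 5 = 5.378
Suspect mean = 41.25 / 8 = 5.15625
Scene sample variance s_s^2 = 0.12877
Suspect sample variance s_c^2 = 0.223341
Pooled variance = ((n_s-1)*s_s^2 + (n_c-1)*s_c^2) / (n_s + n_c - 2) = 0.188952
Pooled SD = sqrt(0.188952) = 0.434686
Mean difference = 0.22175
|d| = |0.22175| / 0.434686 = 0.510

0.510


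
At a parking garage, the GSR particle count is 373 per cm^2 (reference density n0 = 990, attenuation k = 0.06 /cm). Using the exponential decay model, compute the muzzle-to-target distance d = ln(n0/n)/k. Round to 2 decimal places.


GSR distance calculation:
n0/n = 990 / 373 = 2.654155
ln(n0/n) = 0.976126
d = 0.976126 / 0.06 = 16.27 cm

16.27


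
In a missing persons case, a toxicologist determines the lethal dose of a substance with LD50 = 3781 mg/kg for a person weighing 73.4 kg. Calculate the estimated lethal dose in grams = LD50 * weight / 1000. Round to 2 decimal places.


Lethal dose calculation:
Lethal dose = LD50 * body_weight / 1000
= 3781 * 73.4 / 1000
= 277525.4 / 1000
= 277.53 g

277.53


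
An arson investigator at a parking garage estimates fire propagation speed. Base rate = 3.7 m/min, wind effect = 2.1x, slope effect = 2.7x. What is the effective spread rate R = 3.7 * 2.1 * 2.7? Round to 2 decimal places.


Fire spread rate calculation:
R = R0 * wind_factor * slope_factor
= 3.7 * 2.1 * 2.7
= 7.77 * 2.7
= 20.98 m/min

20.98


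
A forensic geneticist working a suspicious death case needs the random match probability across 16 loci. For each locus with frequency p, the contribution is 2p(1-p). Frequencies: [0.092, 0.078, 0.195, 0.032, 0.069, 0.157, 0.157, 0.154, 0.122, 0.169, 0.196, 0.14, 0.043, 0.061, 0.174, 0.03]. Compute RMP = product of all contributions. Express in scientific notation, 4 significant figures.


Computing RMP for 16 loci:
Locus 1: 2 * 0.092 * 0.908 = 0.167072
Locus 2: 2 * 0.078 * 0.922 = 0.143832
Locus 3: 2 * 0.195 * 0.805 = 0.31395
Locus 4: 2 * 0.032 * 0.968 = 0.061952
Locus 5: 2 * 0.069 * 0.931 = 0.128478
Locus 6: 2 * 0.157 * 0.843 = 0.264702
Locus 7: 2 * 0.157 * 0.843 = 0.264702
Locus 8: 2 * 0.154 * 0.846 = 0.260568
Locus 9: 2 * 0.122 * 0.878 = 0.214232
Locus 10: 2 * 0.169 * 0.831 = 0.280878
Locus 11: 2 * 0.196 * 0.804 = 0.315168
Locus 12: 2 * 0.14 * 0.86 = 0.2408
Locus 13: 2 * 0.043 * 0.957 = 0.082302
Locus 14: 2 * 0.061 * 0.939 = 0.114558
Locus 15: 2 * 0.174 * 0.826 = 0.287448
Locus 16: 2 * 0.03 * 0.97 = 0.0582
RMP = 7.897e-13

7.897e-13
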